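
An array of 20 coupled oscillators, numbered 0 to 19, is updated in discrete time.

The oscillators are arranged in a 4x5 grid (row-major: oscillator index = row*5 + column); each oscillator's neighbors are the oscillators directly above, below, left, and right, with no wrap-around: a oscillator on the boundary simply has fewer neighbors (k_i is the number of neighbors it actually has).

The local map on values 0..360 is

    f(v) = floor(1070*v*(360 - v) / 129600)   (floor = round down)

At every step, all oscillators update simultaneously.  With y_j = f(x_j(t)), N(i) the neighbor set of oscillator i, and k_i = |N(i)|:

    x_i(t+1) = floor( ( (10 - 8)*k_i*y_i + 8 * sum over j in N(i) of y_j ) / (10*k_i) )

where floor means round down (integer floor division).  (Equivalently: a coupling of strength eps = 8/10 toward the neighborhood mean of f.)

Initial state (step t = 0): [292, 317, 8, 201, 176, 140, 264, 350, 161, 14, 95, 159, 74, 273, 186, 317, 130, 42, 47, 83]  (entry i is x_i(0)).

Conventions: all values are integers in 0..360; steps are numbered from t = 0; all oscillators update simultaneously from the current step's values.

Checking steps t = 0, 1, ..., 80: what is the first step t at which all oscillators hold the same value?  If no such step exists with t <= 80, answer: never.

Answer: 22
Key observation: Synchronization is absorbing here: once all oscillators are equal they stay equal, and step 22 is the first all-equal step.

Derivation:
t=0: [292, 317, 8, 201, 176, 140, 264, 350, 161, 14, 95, 159, 74, 273, 186, 317, 130, 42, 47, 83]  (not all equal)
t=1: [179, 127, 112, 200, 174, 205, 173, 139, 158, 220, 209, 219, 154, 204, 166, 203, 178, 166, 156, 193]  (not all equal)
t=2: [255, 252, 248, 255, 260, 264, 256, 254, 259, 262, 259, 261, 259, 262, 261, 263, 261, 263, 263, 264]  (not all equal)
t=3: [217, 223, 223, 219, 215, 216, 217, 220, 216, 213, 211, 215, 214, 212, 210, 213, 211, 212, 210, 211]  (not all equal)
t=4: [254, 254, 253, 254, 256, 256, 255, 255, 256, 257, 257, 257, 257, 258, 258, 258, 258, 258, 259, 259]  (not all equal)
t=5: [220, 222, 221, 220, 219, 220, 220, 220, 219, 218, 218, 218, 218, 217, 216, 217, 217, 216, 216, 215]  (not all equal)
t=6: [253, 253, 253, 253, 254, 254, 253, 254, 254, 254, 255, 255, 255, 255, 256, 255, 255, 255, 256, 256]  (not all equal)
t=7: [222, 223, 222, 222, 222, 222, 222, 222, 222, 221, 221, 221, 221, 220, 220, 221, 221, 220, 220, 219]  (not all equal)
t=8: [252, 252, 252, 252, 252, 252, 252, 252, 252, 252, 252, 252, 253, 253, 253, 253, 253, 253, 254, 254]  (not all equal)
t=9: [224, 224, 224, 224, 224, 224, 224, 223, 223, 223, 223, 223, 223, 223, 223, 223, 223, 222, 222, 222]  (not all equal)
t=10: [251, 251, 251, 251, 251, 251, 251, 251, 251, 251, 251, 251, 252, 252, 252, 252, 252, 252, 252, 252]  (not all equal)
t=11: [225, 225, 225, 225, 225, 225, 225, 224, 224, 224, 224, 224, 224, 224, 224, 224, 224, 224, 224, 224]  (not all equal)
t=12: [250, 250, 250, 250, 250, 250, 250, 250, 250, 250, 250, 250, 251, 251, 251, 251, 251, 251, 251, 251]  (not all equal)
t=13: [227, 227, 227, 227, 227, 227, 227, 226, 226, 226, 226, 226, 225, 225, 225, 225, 225, 225, 225, 225]  (not all equal)
t=14: [249, 249, 249, 249, 249, 249, 249, 249, 249, 249, 249, 249, 250, 250, 250, 250, 250, 250, 250, 250]  (not all equal)
t=15: [228, 228, 228, 228, 228, 228, 228, 227, 227, 227, 227, 227, 227, 227, 227, 227, 227, 227, 227, 227]  (not all equal)
t=16: [248, 248, 248, 248, 248, 248, 248, 248, 248, 248, 248, 248, 249, 249, 249, 249, 249, 249, 249, 249]  (not all equal)
t=17: [229, 229, 229, 229, 229, 229, 229, 228, 228, 228, 228, 228, 228, 228, 228, 228, 228, 228, 228, 228]  (not all equal)
t=18: [247, 247, 247, 247, 247, 247, 247, 247, 247, 247, 247, 247, 248, 248, 248, 248, 248, 248, 248, 248]  (not all equal)
t=19: [230, 230, 230, 230, 230, 230, 230, 229, 229, 229, 229, 229, 229, 229, 229, 229, 229, 229, 229, 229]  (not all equal)
t=20: [246, 246, 246, 246, 246, 246, 246, 246, 246, 246, 246, 246, 247, 247, 247, 247, 247, 247, 247, 247]  (not all equal)
t=21: [231, 231, 231, 231, 231, 231, 231, 230, 230, 230, 230, 230, 230, 230, 230, 230, 230, 230, 230, 230]  (not all equal)
t=22: [246, 246, 246, 246, 246, 246, 246, 246, 246, 246, 246, 246, 246, 246, 246, 246, 246, 246, 246, 246]  (all equal)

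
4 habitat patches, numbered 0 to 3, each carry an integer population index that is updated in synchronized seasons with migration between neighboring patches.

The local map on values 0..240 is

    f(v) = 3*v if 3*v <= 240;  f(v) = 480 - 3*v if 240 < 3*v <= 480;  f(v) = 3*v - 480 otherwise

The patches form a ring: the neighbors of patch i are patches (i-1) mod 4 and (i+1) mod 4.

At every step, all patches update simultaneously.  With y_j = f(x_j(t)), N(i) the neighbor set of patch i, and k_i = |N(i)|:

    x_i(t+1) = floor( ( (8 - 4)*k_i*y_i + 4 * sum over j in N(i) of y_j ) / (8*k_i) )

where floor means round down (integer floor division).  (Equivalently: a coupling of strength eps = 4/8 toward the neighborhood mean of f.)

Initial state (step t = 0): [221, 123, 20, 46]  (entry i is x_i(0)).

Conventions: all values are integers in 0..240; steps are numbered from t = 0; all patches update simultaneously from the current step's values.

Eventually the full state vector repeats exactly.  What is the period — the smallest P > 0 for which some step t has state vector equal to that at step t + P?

Answer: 2
Key observation: The state at step 102, [48, 48, 48, 48], reappears at step 104 — and no state repeats earlier — so the cycle the system enters has period 2.

Derivation:
t=0: [221, 123, 20, 46]
t=1: [153, 116, 92, 129]
t=2: [66, 122, 158, 102]
t=3: [171, 108, 75, 138]
t=4: [72, 142, 168, 97]
t=5: [168, 87, 72, 154]
t=6: [71, 169, 167, 69]
t=7: [165, 72, 69, 162]
t=8: [63, 163, 159, 58]
t=9: [140, 52, 47, 135]
t=10: [87, 128, 128, 87]
t=11: [188, 126, 126, 188]
t=12: [88, 97, 97, 88]
t=13: [209, 195, 195, 209]
t=14: [136, 115, 115, 136]
t=15: [87, 119, 119, 87]
t=16: [195, 147, 147, 195]
t=17: [88, 55, 55, 88]
t=18: [203, 177, 177, 203]
t=19: [109, 70, 70, 109]
t=20: [167, 195, 195, 167]
t=21: [42, 84, 84, 42]
t=22: [151, 202, 202, 151]
t=23: [51, 101, 101, 51]
t=24: [159, 171, 171, 159]
t=25: [10, 25, 25, 10]
t=26: [41, 63, 63, 41]
t=27: [139, 172, 172, 139]
t=28: [56, 42, 42, 56]
t=29: [157, 136, 136, 157]
t=30: [24, 56, 56, 24]
t=31: [96, 144, 144, 96]
t=32: [156, 84, 84, 156]
t=33: [66, 174, 174, 66]
t=34: [159, 81, 81, 159]
t=35: [61, 178, 178, 61]
t=36: [150, 86, 86, 150]
t=37: [78, 174, 174, 78]
t=38: [186, 90, 90, 186]
t=39: [111, 177, 177, 111]
t=40: [123, 75, 75, 123]
t=41: [139, 196, 196, 139]
t=42: [74, 96, 96, 74]
t=43: [214, 199, 199, 214]
t=44: [150, 128, 128, 150]
t=45: [46, 79, 79, 46]
t=46: [162, 212, 212, 162]
t=47: [43, 118, 118, 43]
t=48: [128, 126, 126, 128]
t=49: [97, 100, 100, 97]
t=50: [186, 182, 182, 186]
t=51: [75, 69, 69, 75]
t=52: [220, 211, 211, 220]
t=53: [173, 159, 159, 173]
t=54: [30, 12, 12, 30]
t=55: [76, 49, 49, 76]
t=56: [207, 167, 167, 207]
t=57: [111, 51, 51, 111]
t=58: [148, 151, 151, 148]
t=59: [33, 29, 29, 33]
t=60: [96, 90, 90, 96]
t=61: [196, 205, 205, 196]
t=62: [114, 128, 128, 114]
t=63: [127, 106, 106, 127]
t=64: [114, 146, 146, 114]
t=65: [114, 66, 66, 114]
t=66: [153, 183, 183, 153]
t=67: [33, 57, 57, 33]
t=68: [117, 153, 153, 117]
t=69: [102, 48, 48, 102]
t=70: [166, 151, 151, 166]
t=71: [20, 24, 24, 20]
t=72: [63, 69, 69, 63]
t=73: [193, 202, 202, 193]
t=74: [105, 119, 119, 105]
t=75: [154, 133, 133, 154]
t=76: [33, 65, 65, 33]
t=77: [123, 171, 171, 123]
t=78: [91, 52, 52, 91]
t=79: [194, 168, 168, 194]
t=80: [82, 43, 43, 82]
t=81: [207, 155, 155, 207]
t=82: [109, 46, 46, 109]
t=83: [149, 141, 141, 149]
t=84: [39, 51, 51, 39]
t=85: [126, 144, 144, 126]
t=86: [88, 61, 61, 88]
t=87: [207, 191, 191, 207]
t=88: [129, 105, 105, 129]
t=89: [111, 147, 147, 111]
t=90: [120, 66, 66, 120]
t=91: [139, 178, 178, 139]
t=92: [60, 56, 56, 60]
t=93: [177, 171, 171, 177]
t=94: [46, 37, 37, 46]
t=95: [131, 117, 117, 131]
t=96: [97, 118, 118, 97]
t=97: [173, 141, 141, 173]
t=98: [43, 52, 52, 43]
t=99: [135, 149, 149, 135]
t=100: [64, 43, 43, 64]
t=101: [176, 144, 144, 176]
t=102: [48, 48, 48, 48]
t=103: [144, 144, 144, 144]
t=104: [48, 48, 48, 48]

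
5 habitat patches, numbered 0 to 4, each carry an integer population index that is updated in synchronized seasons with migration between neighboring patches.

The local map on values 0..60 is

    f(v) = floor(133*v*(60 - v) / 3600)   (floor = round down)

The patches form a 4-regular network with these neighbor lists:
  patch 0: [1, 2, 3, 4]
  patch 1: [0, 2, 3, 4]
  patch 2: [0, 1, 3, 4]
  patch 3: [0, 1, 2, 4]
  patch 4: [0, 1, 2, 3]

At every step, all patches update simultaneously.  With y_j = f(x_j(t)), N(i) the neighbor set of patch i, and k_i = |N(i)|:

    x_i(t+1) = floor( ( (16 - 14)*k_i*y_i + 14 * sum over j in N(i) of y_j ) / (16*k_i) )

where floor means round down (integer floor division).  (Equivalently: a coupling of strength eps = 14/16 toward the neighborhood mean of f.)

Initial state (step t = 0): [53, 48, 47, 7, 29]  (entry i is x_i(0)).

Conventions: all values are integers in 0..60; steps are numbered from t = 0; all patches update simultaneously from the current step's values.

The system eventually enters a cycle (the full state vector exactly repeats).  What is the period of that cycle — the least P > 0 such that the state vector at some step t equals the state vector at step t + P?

Answer: 2
Key observation: The state at step 3, [33, 33, 33, 33, 33], reappears at step 5 — and no state repeats earlier — so the cycle the system enters has period 2.

Derivation:
t=0: [53, 48, 47, 7, 29]
t=1: [21, 20, 20, 21, 19]
t=2: [29, 29, 29, 29, 29]
t=3: [33, 33, 33, 33, 33]
t=4: [32, 32, 32, 32, 32]
t=5: [33, 33, 33, 33, 33]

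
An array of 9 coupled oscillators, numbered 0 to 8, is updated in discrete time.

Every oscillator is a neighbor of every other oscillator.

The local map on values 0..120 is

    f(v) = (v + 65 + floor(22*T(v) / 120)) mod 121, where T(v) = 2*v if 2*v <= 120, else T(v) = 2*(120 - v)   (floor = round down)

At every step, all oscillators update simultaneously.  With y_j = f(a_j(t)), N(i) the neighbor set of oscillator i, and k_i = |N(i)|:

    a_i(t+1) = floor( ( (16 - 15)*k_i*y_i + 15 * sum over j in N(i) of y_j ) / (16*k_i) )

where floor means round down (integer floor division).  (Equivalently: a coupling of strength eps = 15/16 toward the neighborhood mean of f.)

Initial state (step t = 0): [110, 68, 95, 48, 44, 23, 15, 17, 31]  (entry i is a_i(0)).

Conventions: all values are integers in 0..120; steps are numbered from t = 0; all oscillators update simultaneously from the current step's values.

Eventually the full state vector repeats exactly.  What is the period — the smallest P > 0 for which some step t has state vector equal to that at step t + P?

Answer: 8
Key observation: The state at step 12, [51, 51, 51, 51, 51, 51, 51, 51, 51], reappears at step 20 — and no state repeats earlier — so the cycle the system enters has period 8.

Derivation:
t=0: [110, 68, 95, 48, 44, 23, 15, 17, 31]
t=1: [58, 59, 58, 61, 61, 56, 56, 56, 55]
t=2: [22, 22, 22, 22, 22, 22, 22, 22, 22]
t=3: [95, 95, 95, 95, 95, 95, 95, 95, 95]
t=4: [48, 48, 48, 48, 48, 48, 48, 48, 48]
t=5: [9, 9, 9, 9, 9, 9, 9, 9, 9]
t=6: [77, 77, 77, 77, 77, 77, 77, 77, 77]
t=7: [36, 36, 36, 36, 36, 36, 36, 36, 36]
t=8: [114, 114, 114, 114, 114, 114, 114, 114, 114]
t=9: [60, 60, 60, 60, 60, 60, 60, 60, 60]
t=10: [26, 26, 26, 26, 26, 26, 26, 26, 26]
t=11: [100, 100, 100, 100, 100, 100, 100, 100, 100]
t=12: [51, 51, 51, 51, 51, 51, 51, 51, 51]
t=13: [13, 13, 13, 13, 13, 13, 13, 13, 13]
t=14: [82, 82, 82, 82, 82, 82, 82, 82, 82]
t=15: [39, 39, 39, 39, 39, 39, 39, 39, 39]
t=16: [118, 118, 118, 118, 118, 118, 118, 118, 118]
t=17: [62, 62, 62, 62, 62, 62, 62, 62, 62]
t=18: [27, 27, 27, 27, 27, 27, 27, 27, 27]
t=19: [101, 101, 101, 101, 101, 101, 101, 101, 101]
t=20: [51, 51, 51, 51, 51, 51, 51, 51, 51]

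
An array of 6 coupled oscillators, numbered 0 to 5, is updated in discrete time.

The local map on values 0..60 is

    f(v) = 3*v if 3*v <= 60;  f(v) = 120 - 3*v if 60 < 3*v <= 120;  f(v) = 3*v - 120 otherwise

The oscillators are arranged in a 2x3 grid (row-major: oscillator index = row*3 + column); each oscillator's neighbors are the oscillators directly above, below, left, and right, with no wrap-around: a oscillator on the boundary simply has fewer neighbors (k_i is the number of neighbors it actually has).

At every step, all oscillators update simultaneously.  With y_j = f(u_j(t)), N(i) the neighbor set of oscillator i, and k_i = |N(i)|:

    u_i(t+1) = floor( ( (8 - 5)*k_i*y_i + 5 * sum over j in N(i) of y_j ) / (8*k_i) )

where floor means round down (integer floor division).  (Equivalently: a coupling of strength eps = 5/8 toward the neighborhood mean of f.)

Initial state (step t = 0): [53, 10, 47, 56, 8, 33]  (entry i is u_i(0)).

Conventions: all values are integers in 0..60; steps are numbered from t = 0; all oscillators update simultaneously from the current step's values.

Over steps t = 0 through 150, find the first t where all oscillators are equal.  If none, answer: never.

Simulating step by step:
t=0: [53, 10, 47, 56, 8, 33]  (not all equal)
t=1: [39, 28, 23, 37, 29, 21]  (not all equal)
t=2: [15, 31, 48, 14, 33, 47]  (not all equal)
t=3: [38, 28, 24, 36, 26, 21]  (not all equal)
t=4: [17, 33, 47, 19, 37, 49]  (not all equal)
t=5: [43, 24, 22, 40, 25, 19]  (not all equal)
t=6: [18, 40, 53, 16, 38, 52]  (not all equal)
t=7: [35, 20, 25, 36, 19, 27]  (not all equal)
t=8: [28, 46, 47, 27, 44, 46]  (not all equal)
t=9: [31, 21, 19, 29, 20, 17]  (not all equal)
t=10: [38, 51, 55, 39, 51, 55]  (not all equal)
t=11: [13, 29, 41, 13, 29, 41]  (not all equal)
t=12: [37, 28, 12, 37, 28, 12]  (not all equal)
t=13: [17, 30, 36, 17, 30, 36]  (not all equal)
t=14: [44, 30, 17, 44, 30, 17]  (not all equal)
t=15: [17, 30, 44, 17, 30, 44]  (not all equal)
t=16: [44, 30, 17, 44, 30, 17]  (not all equal)

Answer: never
Key observation: The state at step 14 reappears at step 16 — the system is in a cycle of period 2 from step 14 on.  No step 0..16 is synchronized, and the cycle repeats forever, so no step up to 150 (or ever) has all oscillators equal.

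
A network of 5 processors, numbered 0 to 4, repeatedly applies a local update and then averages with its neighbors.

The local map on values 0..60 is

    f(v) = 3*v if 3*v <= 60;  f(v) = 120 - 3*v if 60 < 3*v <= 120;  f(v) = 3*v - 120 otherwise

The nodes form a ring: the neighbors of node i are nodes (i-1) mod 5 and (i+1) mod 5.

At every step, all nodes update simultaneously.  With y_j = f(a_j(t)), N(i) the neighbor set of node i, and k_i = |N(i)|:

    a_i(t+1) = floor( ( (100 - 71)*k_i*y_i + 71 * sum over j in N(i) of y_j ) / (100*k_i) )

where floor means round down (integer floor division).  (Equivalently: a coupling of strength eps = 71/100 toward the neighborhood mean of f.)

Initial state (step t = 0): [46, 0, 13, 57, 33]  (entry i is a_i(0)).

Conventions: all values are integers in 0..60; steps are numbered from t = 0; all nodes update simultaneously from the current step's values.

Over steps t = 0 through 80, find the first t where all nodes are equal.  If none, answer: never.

Answer: 14
Key observation: Synchronization is absorbing here: once all nodes are equal they stay equal, and step 14 is the first all-equal step.

Derivation:
t=0: [46, 0, 13, 57, 33]  (not all equal)
t=1: [12, 20, 29, 36, 30]  (not all equal)
t=2: [42, 41, 35, 25, 25]  (not all equal)
t=3: [18, 8, 21, 34, 31]  (not all equal)
t=4: [33, 46, 31, 35, 33]  (not all equal)
t=5: [19, 22, 19, 21, 18]  (not all equal)
t=6: [54, 56, 55, 55, 56]  (not all equal)
t=7: [46, 44, 46, 46, 44]  (not all equal)
t=8: [13, 16, 15, 15, 16]  (not all equal)
t=9: [45, 43, 46, 46, 43]  (not all equal)
t=10: [10, 14, 14, 14, 14]  (not all equal)
t=11: [38, 37, 42, 42, 37]  (not all equal)
t=12: [8, 6, 7, 7, 6]  (not all equal)
t=13: [19, 21, 19, 19, 21]  (not all equal)
t=14: [57, 57, 57, 57, 57]  (all equal)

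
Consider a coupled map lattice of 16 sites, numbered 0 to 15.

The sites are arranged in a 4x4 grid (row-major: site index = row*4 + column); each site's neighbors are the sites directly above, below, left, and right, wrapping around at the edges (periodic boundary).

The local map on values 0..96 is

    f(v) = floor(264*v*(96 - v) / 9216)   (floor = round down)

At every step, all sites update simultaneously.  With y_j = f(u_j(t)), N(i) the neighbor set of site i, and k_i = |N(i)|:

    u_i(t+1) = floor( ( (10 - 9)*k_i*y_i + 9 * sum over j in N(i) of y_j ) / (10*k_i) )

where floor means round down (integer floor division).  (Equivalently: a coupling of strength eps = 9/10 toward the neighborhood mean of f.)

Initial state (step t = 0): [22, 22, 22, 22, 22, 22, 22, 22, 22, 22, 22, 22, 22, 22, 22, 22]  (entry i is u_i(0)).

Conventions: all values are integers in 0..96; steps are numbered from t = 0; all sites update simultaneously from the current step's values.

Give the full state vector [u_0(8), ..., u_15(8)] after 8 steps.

Simulating step by step:
t=0: [22, 22, 22, 22, 22, 22, 22, 22, 22, 22, 22, 22, 22, 22, 22, 22]
t=1: [46, 46, 46, 46, 46, 46, 46, 46, 46, 46, 46, 46, 46, 46, 46, 46]
t=2: [65, 65, 65, 65, 65, 65, 65, 65, 65, 65, 65, 65, 65, 65, 65, 65]
t=3: [57, 57, 57, 57, 57, 57, 57, 57, 57, 57, 57, 57, 57, 57, 57, 57]
t=4: [63, 63, 63, 63, 63, 63, 63, 63, 63, 63, 63, 63, 63, 63, 63, 63]
t=5: [59, 59, 59, 59, 59, 59, 59, 59, 59, 59, 59, 59, 59, 59, 59, 59]
t=6: [62, 62, 62, 62, 62, 62, 62, 62, 62, 62, 62, 62, 62, 62, 62, 62]
t=7: [60, 60, 60, 60, 60, 60, 60, 60, 60, 60, 60, 60, 60, 60, 60, 60]
t=8: [61, 61, 61, 61, 61, 61, 61, 61, 61, 61, 61, 61, 61, 61, 61, 61]

Answer: [61, 61, 61, 61, 61, 61, 61, 61, 61, 61, 61, 61, 61, 61, 61, 61]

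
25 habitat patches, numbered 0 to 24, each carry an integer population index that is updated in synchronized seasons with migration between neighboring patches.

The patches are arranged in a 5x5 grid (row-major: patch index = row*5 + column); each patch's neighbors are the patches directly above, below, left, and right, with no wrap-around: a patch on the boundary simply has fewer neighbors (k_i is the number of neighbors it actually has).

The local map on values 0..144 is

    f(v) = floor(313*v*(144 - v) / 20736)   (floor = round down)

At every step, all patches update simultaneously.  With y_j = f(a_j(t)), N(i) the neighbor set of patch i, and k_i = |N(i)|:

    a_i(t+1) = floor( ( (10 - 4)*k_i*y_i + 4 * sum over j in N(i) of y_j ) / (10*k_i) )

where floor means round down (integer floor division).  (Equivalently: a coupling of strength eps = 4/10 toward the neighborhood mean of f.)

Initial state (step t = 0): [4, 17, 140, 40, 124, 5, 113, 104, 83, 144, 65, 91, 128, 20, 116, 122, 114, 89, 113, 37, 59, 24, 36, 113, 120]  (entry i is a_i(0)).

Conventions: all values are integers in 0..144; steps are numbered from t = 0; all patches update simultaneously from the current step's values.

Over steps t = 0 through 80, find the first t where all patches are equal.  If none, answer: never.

Answer: 5
Key observation: Synchronization is absorbing here: once all patches are equal they stay equal, and step 5 is the first all-equal step.

Derivation:
t=0: [4, 17, 140, 40, 124, 5, 113, 104, 83, 144, 65, 91, 128, 20, 116, 122, 114, 89, 113, 37, 59, 24, 36, 113, 120]  (not all equal)
t=1: [13, 28, 25, 53, 34, 24, 48, 53, 61, 21, 62, 64, 42, 42, 42, 51, 53, 62, 53, 54, 61, 50, 57, 51, 48]  (not all equal)
t=2: [33, 47, 52, 66, 55, 48, 65, 68, 70, 48, 71, 74, 67, 66, 61, 72, 72, 73, 71, 71, 73, 71, 73, 71, 70]  (not all equal)
t=3: [60, 68, 72, 75, 73, 69, 75, 77, 76, 71, 76, 77, 77, 77, 75, 78, 78, 77, 77, 77, 78, 78, 78, 78, 78]  (not all equal)
t=4: [76, 77, 77, 78, 78, 77, 77, 77, 77, 78, 77, 77, 77, 77, 77, 77, 77, 77, 77, 77, 77, 77, 77, 77, 77]  (not all equal)
t=5: [77, 77, 77, 77, 77, 77, 77, 77, 77, 77, 77, 77, 77, 77, 77, 77, 77, 77, 77, 77, 77, 77, 77, 77, 77]  (all equal)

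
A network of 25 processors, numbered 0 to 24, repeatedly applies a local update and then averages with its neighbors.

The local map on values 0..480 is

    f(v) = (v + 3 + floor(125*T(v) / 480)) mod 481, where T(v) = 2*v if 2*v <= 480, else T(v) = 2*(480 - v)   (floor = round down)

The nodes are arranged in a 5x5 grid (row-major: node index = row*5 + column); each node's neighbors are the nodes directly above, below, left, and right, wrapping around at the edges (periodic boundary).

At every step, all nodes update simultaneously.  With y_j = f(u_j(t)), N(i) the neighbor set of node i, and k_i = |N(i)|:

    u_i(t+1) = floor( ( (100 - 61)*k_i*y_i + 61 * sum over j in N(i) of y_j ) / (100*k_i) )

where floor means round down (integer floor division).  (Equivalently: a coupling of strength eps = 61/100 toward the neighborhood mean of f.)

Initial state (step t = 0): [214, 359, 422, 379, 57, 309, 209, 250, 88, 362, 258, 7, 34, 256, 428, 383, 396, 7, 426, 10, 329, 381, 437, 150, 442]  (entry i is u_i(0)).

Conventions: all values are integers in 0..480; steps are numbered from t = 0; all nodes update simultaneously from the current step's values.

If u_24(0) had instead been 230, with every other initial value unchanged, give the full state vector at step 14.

Simulating step by step:
t=0: [214, 359, 422, 379, 57, 309, 209, 250, 88, 362, 258, 7, 34, 256, 428, 383, 396, 7, 426, 10, 329, 381, 437, 150, 230]
t=1: [329, 400, 435, 308, 269, 377, 309, 292, 298, 331, 346, 186, 138, 314, 360, 360, 309, 220, 275, 266, 396, 434, 353, 350, 251]
t=2: [419, 437, 432, 408, 391, 418, 393, 376, 398, 409, 402, 329, 298, 373, 411, 416, 386, 347, 384, 393, 426, 440, 420, 404, 392]
t=3: [453, 457, 453, 447, 444, 449, 440, 434, 441, 446, 442, 421, 412, 431, 444, 447, 436, 426, 435, 443, 453, 456, 449, 445, 443]
t=4: [469, 469, 467, 466, 466, 466, 463, 461, 463, 465, 463, 457, 454, 459, 464, 465, 461, 458, 461, 464, 468, 468, 466, 465, 465]
t=5: [476, 476, 475, 475, 475, 475, 474, 473, 474, 475, 474, 472, 471, 472, 474, 474, 473, 472, 473, 474, 476, 476, 475, 475, 475]
t=6: [146, 146, 406, 480, 406, 406, 406, 479, 479, 480, 479, 479, 478, 479, 479, 406, 406, 479, 479, 479, 146, 146, 406, 479, 406]
t=7: [292, 292, 277, 137, 277, 277, 277, 137, 1, 137, 137, 137, 1, 1, 1, 277, 277, 137, 1, 137, 292, 292, 277, 137, 277]
t=8: [389, 389, 332, 232, 332, 332, 332, 200, 98, 200, 232, 232, 98, 4, 98, 332, 332, 200, 98, 200, 389, 389, 332, 232, 332]
t=9: [430, 430, 391, 341, 391, 391, 391, 291, 208, 291, 341, 341, 208, 96, 208, 391, 391, 291, 208, 291, 430, 430, 391, 341, 391]
t=10: [453, 453, 431, 408, 431, 431, 431, 384, 330, 384, 408, 408, 330, 252, 330, 431, 431, 384, 330, 384, 453, 453, 431, 408, 431]
t=11: [466, 466, 455, 445, 455, 455, 455, 435, 418, 435, 445, 445, 418, 396, 418, 455, 455, 435, 418, 435, 466, 466, 455, 445, 455]
t=12: [474, 474, 469, 465, 469, 469, 469, 461, 455, 461, 465, 465, 455, 448, 455, 469, 469, 461, 455, 461, 474, 474, 469, 465, 469]
t=13: [479, 479, 476, 475, 476, 476, 476, 473, 471, 473, 475, 475, 471, 469, 471, 476, 476, 473, 471, 473, 479, 479, 476, 475, 476]
t=14: [0, 0, 146, 333, 146, 146, 146, 332, 478, 332, 333, 333, 478, 477, 478, 146, 146, 332, 478, 332, 0, 0, 146, 333, 146]

Answer: [0, 0, 146, 333, 146, 146, 146, 332, 478, 332, 333, 333, 478, 477, 478, 146, 146, 332, 478, 332, 0, 0, 146, 333, 146]
Key observation: This trace re-runs the system from the modified initial state.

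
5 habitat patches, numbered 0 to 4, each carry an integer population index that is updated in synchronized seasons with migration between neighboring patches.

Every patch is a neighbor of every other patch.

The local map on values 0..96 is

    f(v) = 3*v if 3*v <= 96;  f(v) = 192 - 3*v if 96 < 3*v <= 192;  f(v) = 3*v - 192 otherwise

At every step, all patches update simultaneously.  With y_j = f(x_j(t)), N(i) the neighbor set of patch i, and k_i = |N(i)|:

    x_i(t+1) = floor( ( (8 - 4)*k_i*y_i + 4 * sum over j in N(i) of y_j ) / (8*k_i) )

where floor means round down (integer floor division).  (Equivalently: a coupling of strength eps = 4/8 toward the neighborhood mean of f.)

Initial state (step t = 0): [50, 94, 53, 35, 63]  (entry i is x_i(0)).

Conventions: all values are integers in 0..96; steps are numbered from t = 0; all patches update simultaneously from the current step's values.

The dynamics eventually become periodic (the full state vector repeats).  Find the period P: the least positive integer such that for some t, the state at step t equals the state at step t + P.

Simulating step by step:
t=0: [50, 94, 53, 35, 63]
t=1: [47, 65, 44, 64, 33]
t=2: [45, 27, 48, 25, 60]
t=3: [55, 64, 52, 62, 38]
t=4: [28, 18, 31, 20, 47]
t=5: [74, 63, 77, 65, 61]
t=6: [21, 11, 25, 11, 13]
t=7: [54, 42, 58, 42, 45]
t=8: [40, 54, 36, 54, 51]
t=9: [58, 43, 63, 43, 46]
t=10: [31, 48, 26, 48, 45]
t=11: [75, 58, 69, 58, 61]
t=12: [24, 18, 17, 18, 15]
t=13: [61, 54, 53, 54, 51]
t=14: [21, 28, 30, 28, 32]
t=15: [75, 83, 85, 83, 88]
t=16: [47, 56, 58, 56, 62]
t=17: [34, 24, 22, 24, 17]
t=18: [77, 70, 68, 70, 63]
t=19: [25, 18, 15, 18, 12]
t=20: [61, 53, 49, 53, 46]
t=21: [25, 34, 38, 34, 42]
t=22: [78, 83, 79, 83, 74]
t=23: [44, 50, 45, 50, 40]
t=24: [56, 49, 55, 49, 61]
t=25: [27, 35, 28, 35, 22]
t=26: [81, 83, 82, 83, 75]
t=27: [50, 52, 51, 52, 43]
t=28: [42, 40, 41, 40, 50]
t=29: [64, 67, 66, 67, 55]
t=30: [6, 9, 8, 9, 16]
t=31: [24, 28, 27, 28, 36]
t=32: [77, 82, 81, 82, 82]
t=33: [46, 51, 50, 51, 51]
t=34: [46, 41, 42, 41, 41]
t=35: [61, 66, 65, 66, 66]
t=36: [7, 6, 4, 6, 6]
t=37: [18, 17, 15, 17, 17]
t=38: [51, 50, 48, 50, 50]
t=39: [41, 42, 44, 42, 42]
t=40: [66, 65, 63, 65, 65]
t=41: [4, 3, 3, 3, 3]
t=42: [10, 9, 9, 9, 9]
t=43: [28, 27, 27, 27, 27]
t=44: [82, 81, 81, 81, 81]
t=45: [52, 51, 51, 51, 51]
t=46: [37, 38, 38, 38, 38]
t=47: [79, 78, 78, 78, 78]
t=48: [43, 42, 42, 42, 42]
t=49: [64, 65, 65, 65, 65]
t=50: [1, 2, 2, 2, 2]
t=51: [4, 5, 5, 5, 5]
t=52: [13, 14, 14, 14, 14]
t=53: [40, 41, 41, 41, 41]
t=54: [70, 69, 69, 69, 69]
t=55: [16, 15, 15, 15, 15]
t=56: [46, 45, 45, 45, 45]
t=57: [55, 56, 56, 56, 56]
t=58: [25, 24, 24, 24, 24]
t=59: [73, 72, 72, 72, 72]
t=60: [25, 24, 24, 24, 24]

Answer: 2
Key observation: The state at step 58, [25, 24, 24, 24, 24], reappears at step 60 — and no state repeats earlier — so the cycle the system enters has period 2.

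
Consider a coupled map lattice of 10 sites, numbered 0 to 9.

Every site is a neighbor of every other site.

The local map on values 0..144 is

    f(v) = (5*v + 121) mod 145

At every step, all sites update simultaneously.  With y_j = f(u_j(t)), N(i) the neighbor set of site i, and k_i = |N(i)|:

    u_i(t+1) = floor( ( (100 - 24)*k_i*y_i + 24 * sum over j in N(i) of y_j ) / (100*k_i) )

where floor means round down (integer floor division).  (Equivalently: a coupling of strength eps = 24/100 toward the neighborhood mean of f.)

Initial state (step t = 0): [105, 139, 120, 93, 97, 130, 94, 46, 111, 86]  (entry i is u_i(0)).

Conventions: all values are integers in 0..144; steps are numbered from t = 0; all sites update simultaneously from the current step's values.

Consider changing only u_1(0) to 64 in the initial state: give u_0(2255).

Simulating step by step:
t=0: [105, 64, 120, 93, 97, 130, 94, 46, 111, 86]
t=1: [63, 19, 118, 19, 34, 49, 23, 60, 85, 100]
t=2: [20, 71, 115, 71, 20, 75, 86, 115, 100, 49]
t=3: [76, 50, 105, 50, 76, 65, 105, 105, 50, 76]
t=4: [65, 76, 65, 76, 65, 25, 65, 65, 76, 65]
t=5: [17, 58, 17, 58, 17, 83, 17, 17, 58, 17]
t=6: [66, 110, 66, 110, 66, 96, 66, 66, 110, 66]
t=7: [22, 77, 22, 77, 22, 25, 22, 22, 77, 22]
t=8: [85, 74, 85, 74, 85, 96, 85, 85, 74, 85]
t=9: [104, 63, 104, 63, 104, 38, 104, 104, 63, 104]
t=10: [55, 11, 55, 11, 55, 25, 55, 55, 11, 55]
t=11: [99, 44, 99, 44, 99, 96, 99, 99, 44, 99]
t=12: [36, 47, 36, 47, 36, 25, 36, 36, 47, 36]
t=13: [17, 58, 17, 58, 17, 83, 17, 17, 58, 17]

Answer: u_0(2255) = 22
Key observation: The state at step 5, [17, 58, 17, 58, 17, 83, 17, 17, 58, 17], reappears at step 13: the system is in a cycle of period 8 from step 5 on.  Therefore the state at step 2255 equals the state at step 5 + ((2255 - 5) mod 8) = 7, which is [22, 77, 22, 77, 22, 25, 22, 22, 77, 22].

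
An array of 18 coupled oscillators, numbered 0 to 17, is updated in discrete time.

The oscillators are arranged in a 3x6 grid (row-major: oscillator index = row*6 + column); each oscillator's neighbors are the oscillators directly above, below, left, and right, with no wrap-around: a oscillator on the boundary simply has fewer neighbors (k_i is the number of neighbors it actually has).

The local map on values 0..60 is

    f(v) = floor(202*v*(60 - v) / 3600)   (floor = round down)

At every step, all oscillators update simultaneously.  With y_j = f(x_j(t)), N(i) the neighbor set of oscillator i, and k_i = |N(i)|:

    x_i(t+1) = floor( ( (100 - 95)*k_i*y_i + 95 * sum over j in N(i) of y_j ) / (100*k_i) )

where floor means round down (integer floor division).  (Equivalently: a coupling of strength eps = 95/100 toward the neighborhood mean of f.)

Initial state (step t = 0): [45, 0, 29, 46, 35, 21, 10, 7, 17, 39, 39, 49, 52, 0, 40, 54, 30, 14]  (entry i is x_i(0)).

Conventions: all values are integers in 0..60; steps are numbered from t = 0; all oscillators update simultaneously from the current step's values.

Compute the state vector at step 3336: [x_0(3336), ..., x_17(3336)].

Simulating step by step:
t=0: [45, 0, 29, 46, 35, 21, 10, 7, 17, 39, 39, 49, 52, 0, 40, 54, 30, 14]
t=1: [15, 33, 26, 47, 42, 39, 26, 17, 39, 35, 43, 41, 14, 27, 20, 44, 33, 39]
t=2: [48, 42, 42, 46, 40, 42, 38, 47, 45, 40, 45, 43, 48, 40, 44, 46, 42, 45]
t=3: [43, 36, 38, 42, 38, 42, 33, 41, 39, 36, 42, 38, 44, 35, 39, 41, 36, 41]
t=4: [48, 43, 45, 46, 42, 45, 41, 47, 45, 43, 46, 42, 48, 42, 45, 46, 42, 46]
t=5: [41, 34, 37, 39, 36, 41, 33, 40, 37, 36, 41, 36, 41, 34, 38, 39, 36, 41]
t=6: [48, 44, 47, 47, 43, 47, 43, 48, 46, 45, 47, 43, 48, 44, 46, 47, 43, 47]
t=7: [39, 32, 36, 37, 34, 40, 32, 38, 34, 34, 39, 34, 39, 33, 36, 37, 34, 40]
t=8: [49, 46, 48, 48, 45, 48, 45, 49, 47, 47, 48, 44, 49, 46, 48, 48, 45, 48]
t=9: [36, 30, 33, 34, 32, 37, 30, 35, 32, 32, 36, 32, 36, 30, 33, 34, 32, 37]
t=10: [49, 48, 49, 49, 48, 49, 48, 49, 49, 49, 49, 47, 49, 48, 49, 49, 48, 49]
t=11: [31, 30, 30, 30, 30, 32, 30, 31, 30, 30, 31, 30, 31, 30, 30, 30, 30, 32]
t=12: [50, 50, 50, 50, 50, 50, 50, 50, 50, 50, 50, 50, 50, 50, 50, 50, 50, 50]
t=13: [28, 28, 28, 28, 28, 28, 28, 28, 28, 28, 28, 28, 28, 28, 28, 28, 28, 28]
t=14: [50, 50, 50, 50, 50, 50, 50, 50, 50, 50, 50, 50, 50, 50, 50, 50, 50, 50]

Answer: [50, 50, 50, 50, 50, 50, 50, 50, 50, 50, 50, 50, 50, 50, 50, 50, 50, 50]
Key observation: The state at step 12, [50, 50, 50, 50, 50, 50, 50, 50, 50, 50, 50, 50, 50, 50, 50, 50, 50, 50], reappears at step 14: the system is in a cycle of period 2 from step 12 on.  Therefore the state at step 3336 equals the state at step 12 + ((3336 - 12) mod 2) = 12, which is [50, 50, 50, 50, 50, 50, 50, 50, 50, 50, 50, 50, 50, 50, 50, 50, 50, 50].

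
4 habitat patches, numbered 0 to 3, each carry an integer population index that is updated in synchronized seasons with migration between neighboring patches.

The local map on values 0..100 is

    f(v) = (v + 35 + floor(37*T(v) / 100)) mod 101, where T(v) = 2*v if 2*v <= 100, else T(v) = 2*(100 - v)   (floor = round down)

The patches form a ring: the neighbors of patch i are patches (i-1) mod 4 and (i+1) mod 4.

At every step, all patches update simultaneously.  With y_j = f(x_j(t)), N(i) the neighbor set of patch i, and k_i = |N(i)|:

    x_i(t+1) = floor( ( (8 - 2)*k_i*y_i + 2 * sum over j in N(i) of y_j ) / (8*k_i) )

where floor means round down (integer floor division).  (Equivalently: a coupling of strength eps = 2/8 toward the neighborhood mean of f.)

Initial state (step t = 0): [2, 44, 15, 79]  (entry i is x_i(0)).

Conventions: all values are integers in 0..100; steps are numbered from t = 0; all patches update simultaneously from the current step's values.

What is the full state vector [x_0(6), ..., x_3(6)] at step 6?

Simulating step by step:
t=0: [2, 44, 15, 79]
t=1: [33, 19, 50, 33]
t=2: [89, 65, 35, 83]
t=3: [29, 33, 77, 37]
t=4: [87, 83, 44, 88]
t=5: [29, 26, 14, 27]
t=6: [83, 78, 64, 78]

Answer: [83, 78, 64, 78]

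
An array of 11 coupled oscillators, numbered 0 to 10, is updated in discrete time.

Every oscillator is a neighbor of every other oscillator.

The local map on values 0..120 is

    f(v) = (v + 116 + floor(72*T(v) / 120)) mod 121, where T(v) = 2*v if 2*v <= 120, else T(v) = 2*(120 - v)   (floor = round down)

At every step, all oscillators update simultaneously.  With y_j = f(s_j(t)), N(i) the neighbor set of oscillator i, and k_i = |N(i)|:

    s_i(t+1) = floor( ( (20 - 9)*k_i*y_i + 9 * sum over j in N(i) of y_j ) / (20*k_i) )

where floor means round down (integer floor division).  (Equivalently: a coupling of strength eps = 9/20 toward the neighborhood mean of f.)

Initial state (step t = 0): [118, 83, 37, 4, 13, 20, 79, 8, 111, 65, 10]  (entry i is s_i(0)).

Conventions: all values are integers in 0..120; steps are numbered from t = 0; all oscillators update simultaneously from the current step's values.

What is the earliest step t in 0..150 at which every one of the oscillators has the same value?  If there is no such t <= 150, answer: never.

Simulating step by step:
t=0: [118, 83, 37, 4, 13, 20, 79, 8, 111, 65, 10]  (not all equal)
t=1: [76, 18, 56, 19, 30, 38, 19, 24, 76, 20, 26]  (not all equal)
t=2: [23, 39, 82, 40, 53, 62, 40, 46, 23, 42, 48]  (not all equal)
t=3: [55, 73, 33, 75, 89, 35, 75, 81, 55, 77, 83]  (not all equal)
t=4: [75, 18, 51, 18, 17, 53, 18, 17, 75, 18, 17]  (not all equal)
t=5: [22, 37, 74, 37, 36, 76, 37, 36, 22, 37, 36]  (not all equal)
t=6: [49, 66, 29, 66, 65, 28, 66, 65, 49, 66, 65]  (not all equal)
t=7: [67, 17, 44, 17, 18, 43, 17, 18, 67, 17, 18]  (not all equal)
t=8: [20, 34, 64, 34, 35, 63, 34, 35, 20, 34, 35]  (not all equal)
t=9: [45, 60, 28, 60, 62, 28, 60, 62, 45, 60, 62]  (not all equal)
t=10: [62, 18, 43, 18, 17, 43, 18, 17, 62, 18, 17]  (not all equal)
t=11: [21, 36, 63, 36, 35, 63, 36, 35, 21, 36, 35]  (not all equal)
t=12: [47, 64, 29, 64, 63, 29, 64, 63, 47, 64, 63]  (not all equal)
t=13: [65, 18, 44, 18, 18, 44, 18, 18, 65, 18, 18]  (not all equal)
t=14: [21, 36, 65, 36, 36, 65, 36, 36, 21, 36, 36]  (not all equal)
t=15: [48, 64, 29, 64, 64, 29, 64, 64, 48, 64, 64]  (not all equal)
t=16: [66, 18, 45, 18, 18, 45, 18, 18, 66, 18, 18]  (not all equal)
t=17: [21, 36, 67, 36, 36, 67, 36, 36, 21, 36, 36]  (not all equal)
t=18: [48, 64, 29, 64, 64, 29, 64, 64, 48, 64, 64]  (not all equal)

Answer: never
Key observation: The state at step 15 reappears at step 18 — the system is in a cycle of period 3 from step 15 on.  No step 0..18 is synchronized, and the cycle repeats forever, so no step up to 150 (or ever) has all oscillators equal.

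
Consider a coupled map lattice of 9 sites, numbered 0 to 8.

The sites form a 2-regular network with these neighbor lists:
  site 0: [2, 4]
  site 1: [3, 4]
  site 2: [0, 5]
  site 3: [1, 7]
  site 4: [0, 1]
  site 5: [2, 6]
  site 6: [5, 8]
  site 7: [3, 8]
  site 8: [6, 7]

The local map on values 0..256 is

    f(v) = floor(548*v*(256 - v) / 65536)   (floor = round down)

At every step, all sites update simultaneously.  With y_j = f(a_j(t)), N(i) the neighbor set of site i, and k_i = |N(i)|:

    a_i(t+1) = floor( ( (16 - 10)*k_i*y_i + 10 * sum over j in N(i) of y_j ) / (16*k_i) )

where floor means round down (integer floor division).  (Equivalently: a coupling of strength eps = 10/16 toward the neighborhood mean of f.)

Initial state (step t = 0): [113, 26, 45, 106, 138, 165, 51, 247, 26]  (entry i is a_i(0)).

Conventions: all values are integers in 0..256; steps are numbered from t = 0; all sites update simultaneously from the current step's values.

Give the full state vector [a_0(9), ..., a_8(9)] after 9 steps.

Answer: [136, 136, 136, 136, 136, 136, 136, 136, 136]

Derivation:
t=0: [113, 26, 45, 106, 138, 165, 51, 247, 26]
t=1: [117, 102, 110, 70, 108, 98, 87, 63, 51]
t=2: [134, 124, 132, 113, 133, 128, 113, 98, 102]
t=3: [136, 135, 136, 133, 136, 136, 134, 131, 131]
t=4: [136, 136, 136, 136, 136, 136, 136, 136, 136]
t=5: [136, 136, 136, 136, 136, 136, 136, 136, 136]
t=6: [136, 136, 136, 136, 136, 136, 136, 136, 136]
t=7: [136, 136, 136, 136, 136, 136, 136, 136, 136]
t=8: [136, 136, 136, 136, 136, 136, 136, 136, 136]
t=9: [136, 136, 136, 136, 136, 136, 136, 136, 136]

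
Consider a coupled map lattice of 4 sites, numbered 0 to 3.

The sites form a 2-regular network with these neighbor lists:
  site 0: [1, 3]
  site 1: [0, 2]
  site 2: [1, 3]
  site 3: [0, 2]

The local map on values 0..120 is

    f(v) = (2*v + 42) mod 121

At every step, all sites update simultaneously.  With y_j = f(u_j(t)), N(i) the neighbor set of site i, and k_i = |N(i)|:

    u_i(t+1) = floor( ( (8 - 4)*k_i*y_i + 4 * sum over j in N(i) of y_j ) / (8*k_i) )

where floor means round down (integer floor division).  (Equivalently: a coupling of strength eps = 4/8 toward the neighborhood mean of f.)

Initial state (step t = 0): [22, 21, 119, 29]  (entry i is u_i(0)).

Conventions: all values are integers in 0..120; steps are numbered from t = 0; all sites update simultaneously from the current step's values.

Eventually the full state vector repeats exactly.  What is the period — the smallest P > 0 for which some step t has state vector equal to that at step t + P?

Answer: 16
Key observation: The state at step 1, [89, 73, 65, 81], reappears at step 17 — and no state repeats earlier — so the cycle the system enters has period 16.

Derivation:
t=0: [22, 21, 119, 29]
t=1: [89, 73, 65, 81]
t=2: [87, 71, 63, 79]
t=3: [83, 67, 59, 75]
t=4: [75, 59, 51, 67]
t=5: [59, 43, 35, 51]
t=6: [27, 41, 63, 49]
t=7: [53, 37, 29, 45]
t=8: [45, 89, 81, 37]
t=9: [59, 73, 95, 81]
t=10: [57, 71, 93, 79]
t=11: [53, 67, 89, 75]
t=12: [45, 59, 81, 67]
t=13: [29, 43, 65, 51]
t=14: [57, 41, 33, 49]
t=15: [23, 37, 59, 45]
t=16: [75, 89, 51, 37]
t=17: [89, 73, 65, 81]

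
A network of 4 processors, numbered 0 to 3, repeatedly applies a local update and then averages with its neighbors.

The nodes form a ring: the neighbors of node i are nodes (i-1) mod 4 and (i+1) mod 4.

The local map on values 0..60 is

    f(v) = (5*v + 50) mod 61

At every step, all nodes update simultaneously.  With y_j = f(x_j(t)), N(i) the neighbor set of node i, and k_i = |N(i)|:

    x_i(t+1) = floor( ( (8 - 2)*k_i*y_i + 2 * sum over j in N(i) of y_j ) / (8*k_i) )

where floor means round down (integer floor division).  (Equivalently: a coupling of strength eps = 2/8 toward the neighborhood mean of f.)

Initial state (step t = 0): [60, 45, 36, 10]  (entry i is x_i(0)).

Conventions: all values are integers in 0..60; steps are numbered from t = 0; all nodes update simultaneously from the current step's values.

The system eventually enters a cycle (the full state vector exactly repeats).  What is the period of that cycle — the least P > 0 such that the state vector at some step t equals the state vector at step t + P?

Simulating step by step:
t=0: [60, 45, 36, 10]
t=1: [42, 34, 44, 40]
t=2: [17, 33, 24, 9]
t=3: [18, 31, 44, 33]
t=4: [20, 22, 26, 29]
t=5: [27, 39, 49, 19]
t=6: [4, 7, 41, 23]
t=7: [15, 20, 16, 34]
t=8: [10, 22, 14, 29]
t=9: [35, 40, 50, 21]
t=10: [36, 16, 46, 37]
t=11: [42, 16, 34, 49]
t=12: [19, 12, 35, 44]
t=13: [26, 44, 40, 27]
t=14: [47, 27, 8, 9]
t=15: [35, 10, 26, 34]
t=16: [41, 41, 53, 40]
t=17: [10, 10, 9, 7]
t=18: [37, 38, 33, 27]
t=19: [46, 53, 31, 12]
t=20: [34, 14, 23, 44]
t=21: [38, 54, 42, 29]
t=22: [46, 20, 15, 18]
t=23: [32, 25, 8, 18]
t=24: [29, 46, 30, 20]
t=25: [17, 30, 20, 24]
t=26: [17, 17, 29, 41]
t=27: [12, 12, 12, 11]
t=28: [48, 49, 48, 45]
t=29: [44, 49, 44, 34]
t=30: [30, 44, 30, 34]
t=31: [20, 23, 20, 32]
t=32: [29, 39, 29, 27]
t=33: [9, 3, 9, 4]
t=34: [27, 11, 27, 15]
t=35: [7, 33, 7, 2]
t=36: [29, 30, 29, 51]
t=37: [11, 15, 11, 3]
t=38: [33, 13, 33, 14]
t=39: [38, 48, 38, 52]
t=40: [49, 48, 49, 18]
t=41: [46, 47, 46, 26]
t=42: [39, 39, 39, 52]
t=43: [1, 1, 1, 4]
t=44: [49, 55, 49, 20]
t=45: [44, 27, 44, 33]
t=46: [23, 8, 23, 30]
t=47: [38, 32, 38, 23]
t=48: [51, 34, 51, 46]
t=49: [9, 27, 9, 27]
t=50: [26, 10, 26, 10]
t=51: [53, 43, 53, 43]
t=52: [12, 18, 12, 18]
t=53: [41, 25, 41, 25]
t=54: [21, 42, 21, 42]
t=55: [28, 20, 28, 20]
t=56: [12, 22, 12, 22]
t=57: [46, 40, 46, 40]
t=58: [28, 13, 28, 13]
t=59: [18, 42, 18, 42]
t=60: [17, 16, 17, 16]
t=61: [11, 9, 11, 9]
t=62: [41, 36, 41, 36]
t=63: [20, 38, 20, 38]
t=64: [35, 49, 35, 49]
t=65: [44, 48, 44, 48]
t=66: [31, 41, 31, 41]
t=67: [19, 13, 19, 13]
t=68: [30, 46, 30, 46]
t=69: [21, 31, 21, 31]
t=70: [30, 24, 30, 24]
t=71: [24, 40, 24, 40]
t=72: [37, 16, 37, 16]
t=73: [41, 19, 41, 19]
t=74: [14, 20, 14, 20]
t=75: [51, 35, 51, 35]
t=76: [10, 31, 10, 31]
t=77: [34, 26, 34, 26]
t=78: [42, 52, 42, 52]
t=79: [13, 7, 13, 7]
t=80: [46, 31, 46, 31]
t=81: [32, 25, 32, 25]
t=82: [33, 46, 33, 46]
t=83: [33, 35, 33, 35]
t=84: [34, 39, 34, 39]
t=85: [28, 10, 28, 10]
t=86: [15, 31, 15, 31]
t=87: [7, 17, 7, 17]
t=88: [21, 15, 21, 15]
t=89: [25, 10, 25, 10]
t=90: [49, 42, 49, 42]
t=91: [42, 24, 42, 24]
t=92: [24, 40, 24, 40]

Answer: 21
Key observation: The state at step 71, [24, 40, 24, 40], reappears at step 92 — and no state repeats earlier — so the cycle the system enters has period 21.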